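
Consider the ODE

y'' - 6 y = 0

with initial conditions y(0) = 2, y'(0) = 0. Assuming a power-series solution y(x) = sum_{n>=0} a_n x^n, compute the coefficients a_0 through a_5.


Ansatz: y(x) = sum_{n>=0} a_n x^n, so y'(x) = sum_{n>=1} n a_n x^(n-1) and y''(x) = sum_{n>=2} n(n-1) a_n x^(n-2).
Substitute into P(x) y'' + Q(x) y' + R(x) y = 0 with P(x) = 1, Q(x) = 0, R(x) = -6, and match powers of x.
Initial conditions: a_0 = 2, a_1 = 0.
Setting the coefficient of each power of x to zero and solving order by order (substituting the coefficients already found):
  x^0: 2 a_2 - 6 a_0 = 0  ->  2 a_2 = 6 a_0 = 12  ->  a_2 = 6
  x^1: 6 a_3 - 6 a_1 = 0  ->  6 a_3 = 6 a_1 = 0  ->  a_3 = 0
  x^2: 12 a_4 - 6 a_2 = 0  ->  12 a_4 = 6 a_2 = 36  ->  a_4 = 3
  x^3: 20 a_5 - 6 a_3 = 0  ->  20 a_5 = 6 a_3 = 0  ->  a_5 = 0
Truncated series: y(x) = 2 + 6 x^2 + 3 x^4 + O(x^6).

a_0 = 2; a_1 = 0; a_2 = 6; a_3 = 0; a_4 = 3; a_5 = 0


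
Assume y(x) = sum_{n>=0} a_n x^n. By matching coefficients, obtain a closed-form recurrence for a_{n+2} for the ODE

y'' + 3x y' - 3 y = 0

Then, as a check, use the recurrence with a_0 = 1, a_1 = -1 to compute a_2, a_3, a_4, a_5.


Substitute y = sum_n a_n x^n.
y''(x) has coefficient (n+2)(n+1) a_{n+2} at x^n;
3 x y'(x) has coefficient 3 n a_n at x^n (shift);
-3 y(x) has coefficient -3 a_n at x^n.
Matching x^n: (n+2)(n+1) a_{n+2} + (3n - 3) a_n = 0.
Thus a_{n+2} = (-3n + 3) / ((n+1)(n+2)) * a_n.

Check with a_0 = 1, a_1 = -1 (apply the recurrence for n = 0, 1, 2, 3): a_0 = 1, a_1 = -1, a_2 = 3/2, a_3 = 0, a_4 = -3/8, a_5 = 0.

a_(n+2) = (-3n + 3) / ((n+1)(n+2)) * a_n; check: a_0 = 1, a_1 = -1, a_2 = 3/2, a_3 = 0, a_4 = -3/8, a_5 = 0


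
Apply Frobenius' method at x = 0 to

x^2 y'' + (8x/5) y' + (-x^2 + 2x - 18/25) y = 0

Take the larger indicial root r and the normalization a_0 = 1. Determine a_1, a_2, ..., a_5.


Write in Frobenius form y'' + (p(x)/x) y' + (q(x)/x^2) y = 0:
  p(x) = 8/5,  q(x) = -x^2 + 2x - 18/25.
Indicial equation: r(r-1) + (8/5) r + (-18/25) = 0 -> roots r_1 = 3/5, r_2 = -6/5.
Take r = r_1 = 3/5. Let y(x) = x^r sum_{n>=0} a_n x^n with a_0 = 1.
Substitute y = x^r sum a_n x^n and match x^{r+n}. The recurrence is
  D(n) a_n + 2 a_{n-1} - 1 a_{n-2} = 0,  where D(n) = (r+n)(r+n-1) + (8/5)(r+n) + (-18/25).
  a_n = [-2 a_{n-1} + 1 a_{n-2}] / D(n).
Since the indicial polynomial factors as (r - r_1)(r - r_2), D(n) = (r_1 + n - r_1)(r_1 + n - r_2) = n(n + 9/5).
Evaluating step by step (a_0 = 1):
  n = 1: D(1) = 1(1 + 9/5) = 14/5; numerator = -2(1) = -2; a_1 = (-2)/(14/5) = -5/7
  n = 2: D(2) = 2(2 + 9/5) = 38/5; numerator = -2(-5/7) + 1(1) = 17/7; a_2 = (17/7)/(38/5) = 85/266
  n = 3: D(3) = 3(3 + 9/5) = 72/5; numerator = -2(85/266) + 1(-5/7) = -180/133; a_3 = (-180/133)/(72/5) = -25/266
  n = 4: D(4) = 4(4 + 9/5) = 116/5; numerator = -2(-25/266) + 1(85/266) = 135/266; a_4 = (135/266)/(116/5) = 675/30856
  n = 5: D(5) = 5(5 + 9/5) = 34; numerator = -2(675/30856) + 1(-25/266) = -2125/15428; a_5 = (-2125/15428)/(34) = -125/30856

r = 3/5; a_0 = 1; a_1 = -5/7; a_2 = 85/266; a_3 = -25/266; a_4 = 675/30856; a_5 = -125/30856


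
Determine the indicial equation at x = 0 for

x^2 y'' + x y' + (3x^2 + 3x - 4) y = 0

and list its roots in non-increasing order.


Divide by x^2 to reach normal form y'' + P_1(x) y' + P_2(x) y = 0 with P_1(x) = 1/x and P_2(x) = 3 + 3/x - 4/x^2.
x = 0 is a singular point because the y'-coefficient 1/x has a pole at x = 0 and the y-coefficient 3 + 3/x - 4/x^2 has a pole at x = 0.
It is a regular singular point because x P_1(x) = p(x) = 1 and x^2 P_2(x) = q(x) = 3x^2 + 3x - 4 are polynomials, hence analytic at x = 0.
p(0) = 1,  q(0) = -4.
Indicial equation: r(r-1) + p(0) r + q(0) = 0, i.e. r^2 + (p(0) - 1) r + q(0) = 0, i.e. r^2 - 4 = 0.
Discriminant: (0)^2 - 4(-4) = 16, so r = (0 ± 4)/2.
Solving: r_1 = 2, r_2 = -2.

indicial: r^2 - 4 = 0; roots r_1 = 2, r_2 = -2


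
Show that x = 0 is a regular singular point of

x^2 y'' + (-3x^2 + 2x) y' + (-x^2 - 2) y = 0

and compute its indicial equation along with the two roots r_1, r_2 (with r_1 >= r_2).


Divide by x^2 to reach normal form y'' + P_1(x) y' + P_2(x) y = 0 with P_1(x) = -3 + 2/x and P_2(x) = -1 - 2/x^2.
x = 0 is a singular point because the y'-coefficient -3 + 2/x has a pole at x = 0 and the y-coefficient -1 - 2/x^2 has a pole at x = 0.
It is a regular singular point because x P_1(x) = p(x) = 2 - 3x and x^2 P_2(x) = q(x) = -x^2 - 2 are polynomials, hence analytic at x = 0.
p(0) = 2,  q(0) = -2.
Indicial equation: r(r-1) + p(0) r + q(0) = 0, i.e. r^2 + (p(0) - 1) r + q(0) = 0, i.e. r^2 + 1 r - 2 = 0.
Discriminant: (1)^2 - 4(-2) = 9, so r = (-1 ± 3)/2.
Solving: r_1 = 1, r_2 = -2.

indicial: r^2 + 1 r - 2 = 0; roots r_1 = 1, r_2 = -2


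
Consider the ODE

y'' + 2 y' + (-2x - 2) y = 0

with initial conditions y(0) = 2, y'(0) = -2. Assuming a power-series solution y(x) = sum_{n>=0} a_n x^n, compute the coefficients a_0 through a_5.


Ansatz: y(x) = sum_{n>=0} a_n x^n, so y'(x) = sum_{n>=1} n a_n x^(n-1) and y''(x) = sum_{n>=2} n(n-1) a_n x^(n-2).
Substitute into P(x) y'' + Q(x) y' + R(x) y = 0 with P(x) = 1, Q(x) = 2, R(x) = -2x - 2, and match powers of x.
Initial conditions: a_0 = 2, a_1 = -2.
Setting the coefficient of each power of x to zero and solving order by order (substituting the coefficients already found):
  x^0: 2 a_2 + 2 a_1 - 2 a_0 = 0  ->  2 a_2 = -2 a_1 + 2 a_0 = 8  ->  a_2 = 4
  x^1: 6 a_3 + 4 a_2 - 2 a_1 - 2 a_0 = 0  ->  6 a_3 = -4 a_2 + 2 a_1 + 2 a_0 = -16  ->  a_3 = -8/3
  x^2: 12 a_4 + 6 a_3 - 2 a_2 - 2 a_1 = 0  ->  12 a_4 = -6 a_3 + 2 a_2 + 2 a_1 = 20  ->  a_4 = 5/3
  x^3: 20 a_5 + 8 a_4 - 2 a_3 - 2 a_2 = 0  ->  20 a_5 = -8 a_4 + 2 a_3 + 2 a_2 = -32/3  ->  a_5 = -8/15
Truncated series: y(x) = 2 - 2 x + 4 x^2 - (8/3) x^3 + (5/3) x^4 - (8/15) x^5 + O(x^6).

a_0 = 2; a_1 = -2; a_2 = 4; a_3 = -8/3; a_4 = 5/3; a_5 = -8/15


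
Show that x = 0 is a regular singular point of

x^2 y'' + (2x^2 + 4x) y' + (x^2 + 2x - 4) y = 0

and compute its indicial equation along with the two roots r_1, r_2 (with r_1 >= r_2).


Divide by x^2 to reach normal form y'' + P_1(x) y' + P_2(x) y = 0 with P_1(x) = 2 + 4/x and P_2(x) = 1 + 2/x - 4/x^2.
x = 0 is a singular point because the y'-coefficient 2 + 4/x has a pole at x = 0 and the y-coefficient 1 + 2/x - 4/x^2 has a pole at x = 0.
It is a regular singular point because x P_1(x) = p(x) = 2x + 4 and x^2 P_2(x) = q(x) = x^2 + 2x - 4 are polynomials, hence analytic at x = 0.
p(0) = 4,  q(0) = -4.
Indicial equation: r(r-1) + p(0) r + q(0) = 0, i.e. r^2 + (p(0) - 1) r + q(0) = 0, i.e. r^2 + 3 r - 4 = 0.
Discriminant: (3)^2 - 4(-4) = 25, so r = (-3 ± 5)/2.
Solving: r_1 = 1, r_2 = -4.

indicial: r^2 + 3 r - 4 = 0; roots r_1 = 1, r_2 = -4


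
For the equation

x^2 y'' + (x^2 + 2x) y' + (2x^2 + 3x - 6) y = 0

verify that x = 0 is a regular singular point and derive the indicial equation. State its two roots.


Divide by x^2 to reach normal form y'' + P_1(x) y' + P_2(x) y = 0 with P_1(x) = 1 + 2/x and P_2(x) = 2 + 3/x - 6/x^2.
x = 0 is a singular point because the y'-coefficient 1 + 2/x has a pole at x = 0 and the y-coefficient 2 + 3/x - 6/x^2 has a pole at x = 0.
It is a regular singular point because x P_1(x) = p(x) = x + 2 and x^2 P_2(x) = q(x) = 2x^2 + 3x - 6 are polynomials, hence analytic at x = 0.
p(0) = 2,  q(0) = -6.
Indicial equation: r(r-1) + p(0) r + q(0) = 0, i.e. r^2 + (p(0) - 1) r + q(0) = 0, i.e. r^2 + 1 r - 6 = 0.
Discriminant: (1)^2 - 4(-6) = 25, so r = (-1 ± 5)/2.
Solving: r_1 = 2, r_2 = -3.

indicial: r^2 + 1 r - 6 = 0; roots r_1 = 2, r_2 = -3


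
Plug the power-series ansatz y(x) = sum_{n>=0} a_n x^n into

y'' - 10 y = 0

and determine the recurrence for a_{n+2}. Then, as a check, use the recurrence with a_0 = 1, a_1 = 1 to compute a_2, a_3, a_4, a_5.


Substitute y = sum_n a_n x^n into y'' + (const) y = 0.
y''(x) = sum_{n>=0} (n+2)(n+1) a_{n+2} x^n.
The ODE becomes sum_n [(n+2)(n+1) a_{n+2} - 10 a_n] x^n = 0.
Setting each coefficient to zero gives the recurrence:
  (n+2)(n+1) a_{n+2} - 10 a_n = 0,
  a_{n+2} = 10 / ((n+1)(n+2)) a_n.

Check with a_0 = 1, a_1 = 1 (apply the recurrence for n = 0, 1, 2, 3): a_0 = 1, a_1 = 1, a_2 = 5, a_3 = 5/3, a_4 = 25/6, a_5 = 5/6.

a_{n+2} = 10/((n+1)(n+2)) * a_n; check: a_0 = 1, a_1 = 1, a_2 = 5, a_3 = 5/3, a_4 = 25/6, a_5 = 5/6


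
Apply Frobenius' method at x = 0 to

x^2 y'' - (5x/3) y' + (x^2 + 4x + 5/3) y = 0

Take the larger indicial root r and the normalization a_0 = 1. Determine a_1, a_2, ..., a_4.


Write in Frobenius form y'' + (p(x)/x) y' + (q(x)/x^2) y = 0:
  p(x) = -5/3,  q(x) = x^2 + 4x + 5/3.
Indicial equation: r(r-1) + (-5/3) r + (5/3) = 0 -> roots r_1 = 5/3, r_2 = 1.
Take r = r_1 = 5/3. Let y(x) = x^r sum_{n>=0} a_n x^n with a_0 = 1.
Substitute y = x^r sum a_n x^n and match x^{r+n}. The recurrence is
  D(n) a_n + 4 a_{n-1} + 1 a_{n-2} = 0,  where D(n) = (r+n)(r+n-1) + (-5/3)(r+n) + (5/3).
  a_n = [-4 a_{n-1} - 1 a_{n-2}] / D(n).
Since the indicial polynomial factors as (r - r_1)(r - r_2), D(n) = (r_1 + n - r_1)(r_1 + n - r_2) = n(n + 2/3).
Evaluating step by step (a_0 = 1):
  n = 1: D(1) = 1(1 + 2/3) = 5/3; numerator = -4(1) = -4; a_1 = (-4)/(5/3) = -12/5
  n = 2: D(2) = 2(2 + 2/3) = 16/3; numerator = -4(-12/5) - 1(1) = 43/5; a_2 = (43/5)/(16/3) = 129/80
  n = 3: D(3) = 3(3 + 2/3) = 11; numerator = -4(129/80) - 1(-12/5) = -81/20; a_3 = (-81/20)/(11) = -81/220
  n = 4: D(4) = 4(4 + 2/3) = 56/3; numerator = -4(-81/220) - 1(129/80) = -123/880; a_4 = (-123/880)/(56/3) = -369/49280

r = 5/3; a_0 = 1; a_1 = -12/5; a_2 = 129/80; a_3 = -81/220; a_4 = -369/49280


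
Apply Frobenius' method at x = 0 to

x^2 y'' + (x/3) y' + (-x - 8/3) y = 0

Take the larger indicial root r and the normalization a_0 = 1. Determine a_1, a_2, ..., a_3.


Write in Frobenius form y'' + (p(x)/x) y' + (q(x)/x^2) y = 0:
  p(x) = 1/3,  q(x) = -x - 8/3.
Indicial equation: r(r-1) + (1/3) r + (-8/3) = 0 -> roots r_1 = 2, r_2 = -4/3.
Take r = r_1 = 2. Let y(x) = x^r sum_{n>=0} a_n x^n with a_0 = 1.
Substitute y = x^r sum a_n x^n and match x^{r+n}. The recurrence is
  D(n) a_n - 1 a_{n-1} = 0,  where D(n) = (r+n)(r+n-1) + (1/3)(r+n) + (-8/3).
  a_n = 1 / D(n) * a_{n-1}.
Since the indicial polynomial factors as (r - r_1)(r - r_2), D(n) = (r_1 + n - r_1)(r_1 + n - r_2) = n(n + 10/3).
Evaluating step by step (a_0 = 1):
  n = 1: D(1) = 1(1 + 10/3) = 13/3; numerator = 1(1) = 1; a_1 = (1)/(13/3) = 3/13
  n = 2: D(2) = 2(2 + 10/3) = 32/3; numerator = 1(3/13) = 3/13; a_2 = (3/13)/(32/3) = 9/416
  n = 3: D(3) = 3(3 + 10/3) = 19; numerator = 1(9/416) = 9/416; a_3 = (9/416)/(19) = 9/7904

r = 2; a_0 = 1; a_1 = 3/13; a_2 = 9/416; a_3 = 9/7904


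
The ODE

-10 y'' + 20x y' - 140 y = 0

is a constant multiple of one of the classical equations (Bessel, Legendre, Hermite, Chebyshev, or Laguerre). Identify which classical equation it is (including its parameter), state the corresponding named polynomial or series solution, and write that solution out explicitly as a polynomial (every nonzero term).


All three coefficients share the factor -10; dividing through by -10 gives  y'' - 2x y' + 14 y = 0.
This matches the Hermite equation y'' - 2x y' + 2n y = 0 with 2n = 14, so n = 7; the polynomial solution is H_7(x).
With y = sum_k a_k x^k, matching x^k gives (k+2)(k+1) a_{k+2} = 2(k - n) a_k = 2(k - 7) a_k. The right side vanishes at k = 7, so the series with the parity of 7 terminates at degree 7.
Standard normalization: leading coefficient of H_n is 2^n, so a_7 = 2^7 = 128. Work downward with a_k = (k+1)(k+2) a_{k+2} / (2(k - n)):
  a_5 = (6)(7)(128) / (2(5 - 7)) = 5376/(-4) = -1344
  a_3 = (4)(5)(-1344) / (2(3 - 7)) = -26880/(-8) = 3360
  a_1 = (2)(3)(3360) / (2(1 - 7)) = 20160/(-12) = -1680
Hence H_7(x) = 128 x^7 - 1344 x^5 + 3360 x^3 - 1680 x.

H_7(x); series = 128 x^7 - 1344 x^5 + 3360 x^3 - 1680 x


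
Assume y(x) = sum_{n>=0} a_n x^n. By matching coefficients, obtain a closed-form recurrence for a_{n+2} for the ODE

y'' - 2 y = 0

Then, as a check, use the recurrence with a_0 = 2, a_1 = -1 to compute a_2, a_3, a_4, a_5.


Substitute y = sum_n a_n x^n into y'' + (const) y = 0.
y''(x) = sum_{n>=0} (n+2)(n+1) a_{n+2} x^n.
The ODE becomes sum_n [(n+2)(n+1) a_{n+2} - 2 a_n] x^n = 0.
Setting each coefficient to zero gives the recurrence:
  (n+2)(n+1) a_{n+2} - 2 a_n = 0,
  a_{n+2} = 2 / ((n+1)(n+2)) a_n.

Check with a_0 = 2, a_1 = -1 (apply the recurrence for n = 0, 1, 2, 3): a_0 = 2, a_1 = -1, a_2 = 2, a_3 = -1/3, a_4 = 1/3, a_5 = -1/30.

a_{n+2} = 2/((n+1)(n+2)) * a_n; check: a_0 = 2, a_1 = -1, a_2 = 2, a_3 = -1/3, a_4 = 1/3, a_5 = -1/30


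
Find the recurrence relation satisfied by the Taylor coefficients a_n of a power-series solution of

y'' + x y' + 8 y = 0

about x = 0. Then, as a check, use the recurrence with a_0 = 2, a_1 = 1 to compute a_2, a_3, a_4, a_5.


Substitute y = sum_n a_n x^n.
y''(x) has coefficient (n+2)(n+1) a_{n+2} at x^n;
x y'(x) has coefficient n a_n at x^n (shift);
8 y(x) has coefficient 8 a_n at x^n.
Matching x^n: (n+2)(n+1) a_{n+2} + (n + 8) a_n = 0.
Thus a_{n+2} = (-n - 8) / ((n+1)(n+2)) * a_n.

Check with a_0 = 2, a_1 = 1 (apply the recurrence for n = 0, 1, 2, 3): a_0 = 2, a_1 = 1, a_2 = -8, a_3 = -3/2, a_4 = 20/3, a_5 = 33/40.

a_(n+2) = (-n - 8) / ((n+1)(n+2)) * a_n; check: a_0 = 2, a_1 = 1, a_2 = -8, a_3 = -3/2, a_4 = 20/3, a_5 = 33/40


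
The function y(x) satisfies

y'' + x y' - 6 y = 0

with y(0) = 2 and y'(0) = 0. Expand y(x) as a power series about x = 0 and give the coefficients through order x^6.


Ansatz: y(x) = sum_{n>=0} a_n x^n, so y'(x) = sum_{n>=1} n a_n x^(n-1) and y''(x) = sum_{n>=2} n(n-1) a_n x^(n-2).
Substitute into P(x) y'' + Q(x) y' + R(x) y = 0 with P(x) = 1, Q(x) = x, R(x) = -6, and match powers of x.
Initial conditions: a_0 = 2, a_1 = 0.
Setting the coefficient of each power of x to zero and solving order by order (substituting the coefficients already found):
  x^0: 2 a_2 - 6 a_0 = 0  ->  2 a_2 = 6 a_0 = 12  ->  a_2 = 6
  x^1: 6 a_3 - 5 a_1 = 0  ->  6 a_3 = 5 a_1 = 0  ->  a_3 = 0
  x^2: 12 a_4 - 4 a_2 = 0  ->  12 a_4 = 4 a_2 = 24  ->  a_4 = 2
  x^3: 20 a_5 - 3 a_3 = 0  ->  20 a_5 = 3 a_3 = 0  ->  a_5 = 0
  x^4: 30 a_6 - 2 a_4 = 0  ->  30 a_6 = 2 a_4 = 4  ->  a_6 = 2/15
Truncated series: y(x) = 2 + 6 x^2 + 2 x^4 + (2/15) x^6 + O(x^7).

a_0 = 2; a_1 = 0; a_2 = 6; a_3 = 0; a_4 = 2; a_5 = 0; a_6 = 2/15


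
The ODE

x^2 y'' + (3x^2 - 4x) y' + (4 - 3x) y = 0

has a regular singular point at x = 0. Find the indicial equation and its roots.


Divide by x^2 to reach normal form y'' + P_1(x) y' + P_2(x) y = 0 with P_1(x) = 3 - 4/x and P_2(x) = -3/x + 4/x^2.
x = 0 is a singular point because the y'-coefficient 3 - 4/x has a pole at x = 0 and the y-coefficient -3/x + 4/x^2 has a pole at x = 0.
It is a regular singular point because x P_1(x) = p(x) = 3x - 4 and x^2 P_2(x) = q(x) = 4 - 3x are polynomials, hence analytic at x = 0.
p(0) = -4,  q(0) = 4.
Indicial equation: r(r-1) + p(0) r + q(0) = 0, i.e. r^2 + (p(0) - 1) r + q(0) = 0, i.e. r^2 - 5 r + 4 = 0.
Discriminant: (-5)^2 - 4(4) = 9, so r = (5 ± 3)/2.
Solving: r_1 = 4, r_2 = 1.

indicial: r^2 - 5 r + 4 = 0; roots r_1 = 4, r_2 = 1


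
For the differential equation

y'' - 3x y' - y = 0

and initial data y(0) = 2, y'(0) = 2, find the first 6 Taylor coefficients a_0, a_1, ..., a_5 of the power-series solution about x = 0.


Ansatz: y(x) = sum_{n>=0} a_n x^n, so y'(x) = sum_{n>=1} n a_n x^(n-1) and y''(x) = sum_{n>=2} n(n-1) a_n x^(n-2).
Substitute into P(x) y'' + Q(x) y' + R(x) y = 0 with P(x) = 1, Q(x) = -3x, R(x) = -1, and match powers of x.
Initial conditions: a_0 = 2, a_1 = 2.
Setting the coefficient of each power of x to zero and solving order by order (substituting the coefficients already found):
  x^0: 2 a_2 - a_0 = 0  ->  2 a_2 = a_0 = 2  ->  a_2 = 1
  x^1: 6 a_3 - 4 a_1 = 0  ->  6 a_3 = 4 a_1 = 8  ->  a_3 = 4/3
  x^2: 12 a_4 - 7 a_2 = 0  ->  12 a_4 = 7 a_2 = 7  ->  a_4 = 7/12
  x^3: 20 a_5 - 10 a_3 = 0  ->  20 a_5 = 10 a_3 = 40/3  ->  a_5 = 2/3
Truncated series: y(x) = 2 + 2 x + x^2 + (4/3) x^3 + (7/12) x^4 + (2/3) x^5 + O(x^6).

a_0 = 2; a_1 = 2; a_2 = 1; a_3 = 4/3; a_4 = 7/12; a_5 = 2/3


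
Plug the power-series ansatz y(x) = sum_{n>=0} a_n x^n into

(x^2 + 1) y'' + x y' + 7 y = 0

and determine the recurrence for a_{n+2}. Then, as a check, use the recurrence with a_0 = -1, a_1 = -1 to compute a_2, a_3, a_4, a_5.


Substitute y = sum_n a_n x^n.
(1 + 1 x^2) y'' contributes (n+2)(n+1) a_{n+2} + n(n-1) a_n at x^n.
x y'(x) contributes n a_n at x^n.
7 y(x) contributes 7 a_n at x^n.
Matching x^n: (n+2)(n+1) a_{n+2} + (n(n-1) + n + 7) a_n = 0.
Thus a_{n+2} = (-n(n-1) - n - 7) / ((n+1)(n+2)) * a_n.

Check with a_0 = -1, a_1 = -1 (apply the recurrence for n = 0, 1, 2, 3): a_0 = -1, a_1 = -1, a_2 = 7/2, a_3 = 4/3, a_4 = -77/24, a_5 = -16/15.

a_(n+2) = (-n(n-1) - n - 7) / ((n+1)(n+2)) * a_n; check: a_0 = -1, a_1 = -1, a_2 = 7/2, a_3 = 4/3, a_4 = -77/24, a_5 = -16/15


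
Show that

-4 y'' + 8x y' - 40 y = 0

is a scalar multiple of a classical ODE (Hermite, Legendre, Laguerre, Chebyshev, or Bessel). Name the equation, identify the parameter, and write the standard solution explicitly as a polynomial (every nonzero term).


All three coefficients share the factor -4; dividing through by -4 gives  y'' - 2x y' + 10 y = 0.
This matches the Hermite equation y'' - 2x y' + 2n y = 0 with 2n = 10, so n = 5; the polynomial solution is H_5(x).
With y = sum_k a_k x^k, matching x^k gives (k+2)(k+1) a_{k+2} = 2(k - n) a_k = 2(k - 5) a_k. The right side vanishes at k = 5, so the series with the parity of 5 terminates at degree 5.
Standard normalization: leading coefficient of H_n is 2^n, so a_5 = 2^5 = 32. Work downward with a_k = (k+1)(k+2) a_{k+2} / (2(k - n)):
  a_3 = (4)(5)(32) / (2(3 - 5)) = 640/(-4) = -160
  a_1 = (2)(3)(-160) / (2(1 - 5)) = -960/(-8) = 120
Hence H_5(x) = 32 x^5 - 160 x^3 + 120 x.

H_5(x); series = 32 x^5 - 160 x^3 + 120 x


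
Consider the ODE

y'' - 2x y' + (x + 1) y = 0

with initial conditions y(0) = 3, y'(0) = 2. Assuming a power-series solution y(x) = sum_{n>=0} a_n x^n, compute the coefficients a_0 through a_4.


Ansatz: y(x) = sum_{n>=0} a_n x^n, so y'(x) = sum_{n>=1} n a_n x^(n-1) and y''(x) = sum_{n>=2} n(n-1) a_n x^(n-2).
Substitute into P(x) y'' + Q(x) y' + R(x) y = 0 with P(x) = 1, Q(x) = -2x, R(x) = x + 1, and match powers of x.
Initial conditions: a_0 = 3, a_1 = 2.
Setting the coefficient of each power of x to zero and solving order by order (substituting the coefficients already found):
  x^0: 2 a_2 + a_0 = 0  ->  2 a_2 = -a_0 = -3  ->  a_2 = -3/2
  x^1: 6 a_3 - a_1 + a_0 = 0  ->  6 a_3 = a_1 - a_0 = -1  ->  a_3 = -1/6
  x^2: 12 a_4 - 3 a_2 + a_1 = 0  ->  12 a_4 = 3 a_2 - a_1 = -13/2  ->  a_4 = -13/24
Truncated series: y(x) = 3 + 2 x - (3/2) x^2 - (1/6) x^3 - (13/24) x^4 + O(x^5).

a_0 = 3; a_1 = 2; a_2 = -3/2; a_3 = -1/6; a_4 = -13/24


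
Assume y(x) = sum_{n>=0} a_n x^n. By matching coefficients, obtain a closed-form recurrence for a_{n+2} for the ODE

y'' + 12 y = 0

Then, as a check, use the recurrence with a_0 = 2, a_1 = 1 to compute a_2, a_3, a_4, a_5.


Substitute y = sum_n a_n x^n into y'' + (const) y = 0.
y''(x) = sum_{n>=0} (n+2)(n+1) a_{n+2} x^n.
The ODE becomes sum_n [(n+2)(n+1) a_{n+2} + 12 a_n] x^n = 0.
Setting each coefficient to zero gives the recurrence:
  (n+2)(n+1) a_{n+2} + 12 a_n = 0,
  a_{n+2} = -12 / ((n+1)(n+2)) a_n.

Check with a_0 = 2, a_1 = 1 (apply the recurrence for n = 0, 1, 2, 3): a_0 = 2, a_1 = 1, a_2 = -12, a_3 = -2, a_4 = 12, a_5 = 6/5.

a_{n+2} = -12/((n+1)(n+2)) * a_n; check: a_0 = 2, a_1 = 1, a_2 = -12, a_3 = -2, a_4 = 12, a_5 = 6/5


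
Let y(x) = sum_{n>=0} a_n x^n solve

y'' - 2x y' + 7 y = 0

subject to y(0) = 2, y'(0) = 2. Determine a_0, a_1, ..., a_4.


Ansatz: y(x) = sum_{n>=0} a_n x^n, so y'(x) = sum_{n>=1} n a_n x^(n-1) and y''(x) = sum_{n>=2} n(n-1) a_n x^(n-2).
Substitute into P(x) y'' + Q(x) y' + R(x) y = 0 with P(x) = 1, Q(x) = -2x, R(x) = 7, and match powers of x.
Initial conditions: a_0 = 2, a_1 = 2.
Setting the coefficient of each power of x to zero and solving order by order (substituting the coefficients already found):
  x^0: 2 a_2 + 7 a_0 = 0  ->  2 a_2 = -7 a_0 = -14  ->  a_2 = -7
  x^1: 6 a_3 + 5 a_1 = 0  ->  6 a_3 = -5 a_1 = -10  ->  a_3 = -5/3
  x^2: 12 a_4 + 3 a_2 = 0  ->  12 a_4 = -3 a_2 = 21  ->  a_4 = 7/4
Truncated series: y(x) = 2 + 2 x - 7 x^2 - (5/3) x^3 + (7/4) x^4 + O(x^5).

a_0 = 2; a_1 = 2; a_2 = -7; a_3 = -5/3; a_4 = 7/4


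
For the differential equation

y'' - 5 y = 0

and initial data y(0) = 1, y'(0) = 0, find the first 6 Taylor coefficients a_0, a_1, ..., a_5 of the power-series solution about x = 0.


Ansatz: y(x) = sum_{n>=0} a_n x^n, so y'(x) = sum_{n>=1} n a_n x^(n-1) and y''(x) = sum_{n>=2} n(n-1) a_n x^(n-2).
Substitute into P(x) y'' + Q(x) y' + R(x) y = 0 with P(x) = 1, Q(x) = 0, R(x) = -5, and match powers of x.
Initial conditions: a_0 = 1, a_1 = 0.
Setting the coefficient of each power of x to zero and solving order by order (substituting the coefficients already found):
  x^0: 2 a_2 - 5 a_0 = 0  ->  2 a_2 = 5 a_0 = 5  ->  a_2 = 5/2
  x^1: 6 a_3 - 5 a_1 = 0  ->  6 a_3 = 5 a_1 = 0  ->  a_3 = 0
  x^2: 12 a_4 - 5 a_2 = 0  ->  12 a_4 = 5 a_2 = 25/2  ->  a_4 = 25/24
  x^3: 20 a_5 - 5 a_3 = 0  ->  20 a_5 = 5 a_3 = 0  ->  a_5 = 0
Truncated series: y(x) = 1 + (5/2) x^2 + (25/24) x^4 + O(x^6).

a_0 = 1; a_1 = 0; a_2 = 5/2; a_3 = 0; a_4 = 25/24; a_5 = 0


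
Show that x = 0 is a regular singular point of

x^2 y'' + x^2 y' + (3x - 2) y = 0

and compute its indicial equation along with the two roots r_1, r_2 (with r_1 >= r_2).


Divide by x^2 to reach normal form y'' + P_1(x) y' + P_2(x) y = 0 with P_1(x) = 1 and P_2(x) = 3/x - 2/x^2.
x = 0 is a singular point because the y-coefficient 3/x - 2/x^2 has a pole at x = 0.
It is a regular singular point because x P_1(x) = p(x) = x and x^2 P_2(x) = q(x) = 3x - 2 are polynomials, hence analytic at x = 0.
p(0) = 0,  q(0) = -2.
Indicial equation: r(r-1) + p(0) r + q(0) = 0, i.e. r^2 + (p(0) - 1) r + q(0) = 0, i.e. r^2 - 1 r - 2 = 0.
Discriminant: (-1)^2 - 4(-2) = 9, so r = (1 ± 3)/2.
Solving: r_1 = 2, r_2 = -1.

indicial: r^2 - 1 r - 2 = 0; roots r_1 = 2, r_2 = -1


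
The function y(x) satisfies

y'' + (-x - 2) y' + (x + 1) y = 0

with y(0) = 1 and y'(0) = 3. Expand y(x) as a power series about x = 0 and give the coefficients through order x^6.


Ansatz: y(x) = sum_{n>=0} a_n x^n, so y'(x) = sum_{n>=1} n a_n x^(n-1) and y''(x) = sum_{n>=2} n(n-1) a_n x^(n-2).
Substitute into P(x) y'' + Q(x) y' + R(x) y = 0 with P(x) = 1, Q(x) = -x - 2, R(x) = x + 1, and match powers of x.
Initial conditions: a_0 = 1, a_1 = 3.
Setting the coefficient of each power of x to zero and solving order by order (substituting the coefficients already found):
  x^0: 2 a_2 - 2 a_1 + a_0 = 0  ->  2 a_2 = 2 a_1 - a_0 = 5  ->  a_2 = 5/2
  x^1: 6 a_3 - 4 a_2 + a_0 = 0  ->  6 a_3 = 4 a_2 - a_0 = 9  ->  a_3 = 3/2
  x^2: 12 a_4 - 6 a_3 - a_2 + a_1 = 0  ->  12 a_4 = 6 a_3 + a_2 - a_1 = 17/2  ->  a_4 = 17/24
  x^3: 20 a_5 - 8 a_4 - 2 a_3 + a_2 = 0  ->  20 a_5 = 8 a_4 + 2 a_3 - a_2 = 37/6  ->  a_5 = 37/120
  x^4: 30 a_6 - 10 a_5 - 3 a_4 + a_3 = 0  ->  30 a_6 = 10 a_5 + 3 a_4 - a_3 = 89/24  ->  a_6 = 89/720
Truncated series: y(x) = 1 + 3 x + (5/2) x^2 + (3/2) x^3 + (17/24) x^4 + (37/120) x^5 + (89/720) x^6 + O(x^7).

a_0 = 1; a_1 = 3; a_2 = 5/2; a_3 = 3/2; a_4 = 17/24; a_5 = 37/120; a_6 = 89/720


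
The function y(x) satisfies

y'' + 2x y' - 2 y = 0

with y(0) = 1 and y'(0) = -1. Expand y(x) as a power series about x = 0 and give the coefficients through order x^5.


Ansatz: y(x) = sum_{n>=0} a_n x^n, so y'(x) = sum_{n>=1} n a_n x^(n-1) and y''(x) = sum_{n>=2} n(n-1) a_n x^(n-2).
Substitute into P(x) y'' + Q(x) y' + R(x) y = 0 with P(x) = 1, Q(x) = 2x, R(x) = -2, and match powers of x.
Initial conditions: a_0 = 1, a_1 = -1.
Setting the coefficient of each power of x to zero and solving order by order (substituting the coefficients already found):
  x^0: 2 a_2 - 2 a_0 = 0  ->  2 a_2 = 2 a_0 = 2  ->  a_2 = 1
  x^1: 6 a_3 = 0  ->  a_3 = 0
  x^2: 12 a_4 + 2 a_2 = 0  ->  12 a_4 = -2 a_2 = -2  ->  a_4 = -1/6
  x^3: 20 a_5 + 4 a_3 = 0  ->  20 a_5 = -4 a_3 = 0  ->  a_5 = 0
Truncated series: y(x) = 1 - x + x^2 - (1/6) x^4 + O(x^6).

a_0 = 1; a_1 = -1; a_2 = 1; a_3 = 0; a_4 = -1/6; a_5 = 0


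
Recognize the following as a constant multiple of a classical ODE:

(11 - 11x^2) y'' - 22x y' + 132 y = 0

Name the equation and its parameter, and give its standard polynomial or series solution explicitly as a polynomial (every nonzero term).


All three coefficients share the factor 11; dividing through by 11 gives  (1 - x^2) y'' - 2x y' + 12 y = 0.
This matches the Legendre equation (1 - x^2) y'' - 2x y' + n(n+1) y = 0 (note the -2x y' term) with n(n+1) = 12, so n = 3; the polynomial solution is P_3(x).
With y = sum_k a_k x^k, matching x^k gives (k+2)(k+1) a_{k+2} = [k(k+1) - n(n+1)] a_k = (k - 3)(k + 4) a_k. The right side vanishes at k = 3, so the series with the parity of 3 terminates at degree 3.
Standard normalization (P_n(1) = 1): leading coefficient (2n)!/(2^n (n!)^2) = 720/(8*36) = 5/2, so a_3 = 5/2. Work downward with a_k = (k+1)(k+2) a_{k+2} / ((k - 3)(k + 4)):
  a_1 = (2)(3)(5/2) / ((1 - 3)(1 + 4)) = 15/(-10) = -3/2
Hence P_3(x) = 5 x^3/2 - 3 x/2.

P_3(x); series = 5 x^3/2 - 3 x/2


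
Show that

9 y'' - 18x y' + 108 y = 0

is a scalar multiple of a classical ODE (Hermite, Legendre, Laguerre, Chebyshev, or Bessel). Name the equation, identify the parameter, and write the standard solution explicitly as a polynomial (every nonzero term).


All three coefficients share the factor 9; dividing through by 9 gives  y'' - 2x y' + 12 y = 0.
This matches the Hermite equation y'' - 2x y' + 2n y = 0 with 2n = 12, so n = 6; the polynomial solution is H_6(x).
With y = sum_k a_k x^k, matching x^k gives (k+2)(k+1) a_{k+2} = 2(k - n) a_k = 2(k - 6) a_k. The right side vanishes at k = 6, so the series with the parity of 6 terminates at degree 6.
Standard normalization: leading coefficient of H_n is 2^n, so a_6 = 2^6 = 64. Work downward with a_k = (k+1)(k+2) a_{k+2} / (2(k - n)):
  a_4 = (5)(6)(64) / (2(4 - 6)) = 1920/(-4) = -480
  a_2 = (3)(4)(-480) / (2(2 - 6)) = -5760/(-8) = 720
  a_0 = (1)(2)(720) / (2(0 - 6)) = 1440/(-12) = -120
Hence H_6(x) = 64 x^6 - 480 x^4 + 720 x^2 - 120.

H_6(x); series = 64 x^6 - 480 x^4 + 720 x^2 - 120


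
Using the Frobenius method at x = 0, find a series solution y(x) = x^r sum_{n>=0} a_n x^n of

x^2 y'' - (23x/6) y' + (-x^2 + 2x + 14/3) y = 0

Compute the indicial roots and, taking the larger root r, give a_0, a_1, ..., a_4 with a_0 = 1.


Write in Frobenius form y'' + (p(x)/x) y' + (q(x)/x^2) y = 0:
  p(x) = -23/6,  q(x) = -x^2 + 2x + 14/3.
Indicial equation: r(r-1) + (-23/6) r + (14/3) = 0 -> roots r_1 = 7/2, r_2 = 4/3.
Take r = r_1 = 7/2. Let y(x) = x^r sum_{n>=0} a_n x^n with a_0 = 1.
Substitute y = x^r sum a_n x^n and match x^{r+n}. The recurrence is
  D(n) a_n + 2 a_{n-1} - 1 a_{n-2} = 0,  where D(n) = (r+n)(r+n-1) + (-23/6)(r+n) + (14/3).
  a_n = [-2 a_{n-1} + 1 a_{n-2}] / D(n).
Since the indicial polynomial factors as (r - r_1)(r - r_2), D(n) = (r_1 + n - r_1)(r_1 + n - r_2) = n(n + 13/6).
Evaluating step by step (a_0 = 1):
  n = 1: D(1) = 1(1 + 13/6) = 19/6; numerator = -2(1) = -2; a_1 = (-2)/(19/6) = -12/19
  n = 2: D(2) = 2(2 + 13/6) = 25/3; numerator = -2(-12/19) + 1(1) = 43/19; a_2 = (43/19)/(25/3) = 129/475
  n = 3: D(3) = 3(3 + 13/6) = 31/2; numerator = -2(129/475) + 1(-12/19) = -558/475; a_3 = (-558/475)/(31/2) = -36/475
  n = 4: D(4) = 4(4 + 13/6) = 74/3; numerator = -2(-36/475) + 1(129/475) = 201/475; a_4 = (201/475)/(74/3) = 603/35150

r = 7/2; a_0 = 1; a_1 = -12/19; a_2 = 129/475; a_3 = -36/475; a_4 = 603/35150


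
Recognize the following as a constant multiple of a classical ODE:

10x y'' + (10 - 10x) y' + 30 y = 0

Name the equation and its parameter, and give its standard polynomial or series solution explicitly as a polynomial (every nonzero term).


All three coefficients share the factor 10; dividing through by 10 gives  x y'' + (1 - x) y' + 3 y = 0.
This matches the Laguerre equation x y'' + (1 - x) y' + n y = 0 with n = 3; the polynomial solution is L_3(x).
With y = sum_k a_k x^k, matching x^k gives (k+1)k a_{k+1} + (k+1) a_{k+1} - k a_k + n a_k = 0, i.e. (k+1)^2 a_{k+1} = (k - n) a_k = (k - 3) a_k. The right side vanishes at k = 3, so the series terminates at degree 3.
Standard normalization L_n(0) = 1 gives a_0 = 1. Work upward with a_{k+1} = (k - 3) a_k / (k+1)^2:
  a_1 = (0 - 3)(1) / 1^2 = -3/1 = -3
  a_2 = (1 - 3)(-3) / 2^2 = 6/4 = 3/2
  a_3 = (2 - 3)(3/2) / 3^2 = (-3/2)/9 = -1/6
Hence L_3(x) = -x^3/6 + 3 x^2/2 - 3 x + 1.

L_3(x); series = -x^3/6 + 3 x^2/2 - 3 x + 1


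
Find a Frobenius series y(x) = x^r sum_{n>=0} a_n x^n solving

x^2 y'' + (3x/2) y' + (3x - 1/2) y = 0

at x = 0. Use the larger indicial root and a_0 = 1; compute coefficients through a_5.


Write in Frobenius form y'' + (p(x)/x) y' + (q(x)/x^2) y = 0:
  p(x) = 3/2,  q(x) = 3x - 1/2.
Indicial equation: r(r-1) + (3/2) r + (-1/2) = 0 -> roots r_1 = 1/2, r_2 = -1.
Take r = r_1 = 1/2. Let y(x) = x^r sum_{n>=0} a_n x^n with a_0 = 1.
Substitute y = x^r sum a_n x^n and match x^{r+n}. The recurrence is
  D(n) a_n + 3 a_{n-1} = 0,  where D(n) = (r+n)(r+n-1) + (3/2)(r+n) + (-1/2).
  a_n = -3 / D(n) * a_{n-1}.
Since the indicial polynomial factors as (r - r_1)(r - r_2), D(n) = (r_1 + n - r_1)(r_1 + n - r_2) = n(n + 3/2).
Evaluating step by step (a_0 = 1):
  n = 1: D(1) = 1(1 + 3/2) = 5/2; numerator = -3(1) = -3; a_1 = (-3)/(5/2) = -6/5
  n = 2: D(2) = 2(2 + 3/2) = 7; numerator = -3(-6/5) = 18/5; a_2 = (18/5)/(7) = 18/35
  n = 3: D(3) = 3(3 + 3/2) = 27/2; numerator = -3(18/35) = -54/35; a_3 = (-54/35)/(27/2) = -4/35
  n = 4: D(4) = 4(4 + 3/2) = 22; numerator = -3(-4/35) = 12/35; a_4 = (12/35)/(22) = 6/385
  n = 5: D(5) = 5(5 + 3/2) = 65/2; numerator = -3(6/385) = -18/385; a_5 = (-18/385)/(65/2) = -36/25025

r = 1/2; a_0 = 1; a_1 = -6/5; a_2 = 18/35; a_3 = -4/35; a_4 = 6/385; a_5 = -36/25025


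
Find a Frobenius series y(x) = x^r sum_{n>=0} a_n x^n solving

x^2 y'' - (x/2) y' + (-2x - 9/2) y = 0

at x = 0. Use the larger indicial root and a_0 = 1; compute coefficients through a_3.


Write in Frobenius form y'' + (p(x)/x) y' + (q(x)/x^2) y = 0:
  p(x) = -1/2,  q(x) = -2x - 9/2.
Indicial equation: r(r-1) + (-1/2) r + (-9/2) = 0 -> roots r_1 = 3, r_2 = -3/2.
Take r = r_1 = 3. Let y(x) = x^r sum_{n>=0} a_n x^n with a_0 = 1.
Substitute y = x^r sum a_n x^n and match x^{r+n}. The recurrence is
  D(n) a_n - 2 a_{n-1} = 0,  where D(n) = (r+n)(r+n-1) + (-1/2)(r+n) + (-9/2).
  a_n = 2 / D(n) * a_{n-1}.
Since the indicial polynomial factors as (r - r_1)(r - r_2), D(n) = (r_1 + n - r_1)(r_1 + n - r_2) = n(n + 9/2).
Evaluating step by step (a_0 = 1):
  n = 1: D(1) = 1(1 + 9/2) = 11/2; numerator = 2(1) = 2; a_1 = (2)/(11/2) = 4/11
  n = 2: D(2) = 2(2 + 9/2) = 13; numerator = 2(4/11) = 8/11; a_2 = (8/11)/(13) = 8/143
  n = 3: D(3) = 3(3 + 9/2) = 45/2; numerator = 2(8/143) = 16/143; a_3 = (16/143)/(45/2) = 32/6435

r = 3; a_0 = 1; a_1 = 4/11; a_2 = 8/143; a_3 = 32/6435


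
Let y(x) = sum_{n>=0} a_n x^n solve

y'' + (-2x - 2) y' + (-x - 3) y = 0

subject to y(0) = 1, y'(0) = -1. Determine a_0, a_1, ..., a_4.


Ansatz: y(x) = sum_{n>=0} a_n x^n, so y'(x) = sum_{n>=1} n a_n x^(n-1) and y''(x) = sum_{n>=2} n(n-1) a_n x^(n-2).
Substitute into P(x) y'' + Q(x) y' + R(x) y = 0 with P(x) = 1, Q(x) = -2x - 2, R(x) = -x - 3, and match powers of x.
Initial conditions: a_0 = 1, a_1 = -1.
Setting the coefficient of each power of x to zero and solving order by order (substituting the coefficients already found):
  x^0: 2 a_2 - 2 a_1 - 3 a_0 = 0  ->  2 a_2 = 2 a_1 + 3 a_0 = 1  ->  a_2 = 1/2
  x^1: 6 a_3 - 4 a_2 - 5 a_1 - a_0 = 0  ->  6 a_3 = 4 a_2 + 5 a_1 + a_0 = -2  ->  a_3 = -1/3
  x^2: 12 a_4 - 6 a_3 - 7 a_2 - a_1 = 0  ->  12 a_4 = 6 a_3 + 7 a_2 + a_1 = 1/2  ->  a_4 = 1/24
Truncated series: y(x) = 1 - x + (1/2) x^2 - (1/3) x^3 + (1/24) x^4 + O(x^5).

a_0 = 1; a_1 = -1; a_2 = 1/2; a_3 = -1/3; a_4 = 1/24


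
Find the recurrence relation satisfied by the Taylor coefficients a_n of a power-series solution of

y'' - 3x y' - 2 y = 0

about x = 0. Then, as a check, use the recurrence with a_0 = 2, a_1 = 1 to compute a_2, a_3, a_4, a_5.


Substitute y = sum_n a_n x^n.
y''(x) has coefficient (n+2)(n+1) a_{n+2} at x^n;
-3 x y'(x) has coefficient -3 n a_n at x^n (shift);
-2 y(x) has coefficient -2 a_n at x^n.
Matching x^n: (n+2)(n+1) a_{n+2} + (-3n - 2) a_n = 0.
Thus a_{n+2} = (3n + 2) / ((n+1)(n+2)) * a_n.

Check with a_0 = 2, a_1 = 1 (apply the recurrence for n = 0, 1, 2, 3): a_0 = 2, a_1 = 1, a_2 = 2, a_3 = 5/6, a_4 = 4/3, a_5 = 11/24.

a_(n+2) = (3n + 2) / ((n+1)(n+2)) * a_n; check: a_0 = 2, a_1 = 1, a_2 = 2, a_3 = 5/6, a_4 = 4/3, a_5 = 11/24


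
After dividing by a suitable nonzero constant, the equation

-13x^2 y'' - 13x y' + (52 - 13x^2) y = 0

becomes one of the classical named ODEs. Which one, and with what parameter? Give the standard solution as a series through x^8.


All three coefficients share the factor -13; dividing through by -13 gives  x^2 y'' + x y' + (x^2 - 4) y = 0.
This matches the Bessel equation x^2 y'' + x y' + (x^2 - nu^2) y = 0 with nu^2 = 4, so nu = 2; the solution bounded at x = 0 is J_2(x).
Frobenius at x = 0: indicial roots ±nu; for r = nu the recurrence k(k + 2nu) c_k = -c_{k-2} gives the standard series J_nu(x) = sum_{k>=0} (-1)^k / (k! (k+nu)!) (x/2)^(2k+nu). Evaluate the first 4 terms:
  k = 0: (-1)^0 / (0! * 2! * 2^2) x^2 = 1/(1*2*4) x^2 = (1/8) x^2
  k = 1: (-1)^1 / (1! * 3! * 2^4) x^4 = -1/(1*6*16) x^4 = (-1/96) x^4
  k = 2: (-1)^2 / (2! * 4! * 2^6) x^6 = 1/(2*24*64) x^6 = (1/3072) x^6
  k = 3: (-1)^3 / (3! * 5! * 2^8) x^8 = -1/(6*120*256) x^8 = (-1/184320) x^8
Hence J_2(x) = -x^8/184320 + x^6/3072 - x^4/96 + x^2/8 + ....

J_2(x); series = -x^8/184320 + x^6/3072 - x^4/96 + x^2/8


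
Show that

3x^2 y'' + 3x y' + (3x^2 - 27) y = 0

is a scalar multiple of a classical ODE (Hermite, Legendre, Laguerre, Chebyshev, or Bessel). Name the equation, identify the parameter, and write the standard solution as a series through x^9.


All three coefficients share the factor 3; dividing through by 3 gives  x^2 y'' + x y' + (x^2 - 9) y = 0.
This matches the Bessel equation x^2 y'' + x y' + (x^2 - nu^2) y = 0 with nu^2 = 9, so nu = 3; the solution bounded at x = 0 is J_3(x).
Frobenius at x = 0: indicial roots ±nu; for r = nu the recurrence k(k + 2nu) c_k = -c_{k-2} gives the standard series J_nu(x) = sum_{k>=0} (-1)^k / (k! (k+nu)!) (x/2)^(2k+nu). Evaluate the first 4 terms:
  k = 0: (-1)^0 / (0! * 3! * 2^3) x^3 = 1/(1*6*8) x^3 = (1/48) x^3
  k = 1: (-1)^1 / (1! * 4! * 2^5) x^5 = -1/(1*24*32) x^5 = (-1/768) x^5
  k = 2: (-1)^2 / (2! * 5! * 2^7) x^7 = 1/(2*120*128) x^7 = (1/30720) x^7
  k = 3: (-1)^3 / (3! * 6! * 2^9) x^9 = -1/(6*720*512) x^9 = (-1/2211840) x^9
Hence J_3(x) = -x^9/2211840 + x^7/30720 - x^5/768 + x^3/48 + ....

J_3(x); series = -x^9/2211840 + x^7/30720 - x^5/768 + x^3/48


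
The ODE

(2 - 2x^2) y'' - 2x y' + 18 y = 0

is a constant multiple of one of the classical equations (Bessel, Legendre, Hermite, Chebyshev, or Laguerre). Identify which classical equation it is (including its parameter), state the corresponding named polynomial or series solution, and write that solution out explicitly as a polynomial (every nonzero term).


All three coefficients share the factor 2; dividing through by 2 gives  (1 - x^2) y'' - x y' + 9 y = 0.
This matches the Chebyshev equation (1 - x^2) y'' - x y' + n^2 y = 0 (note the -x y' term, not -2x y') with n^2 = 9, so n = 3; the polynomial solution is T_3(x).
With y = sum_k a_k x^k, matching x^k gives (k+2)(k+1) a_{k+2} = (k^2 - n^2) a_k = (k - 3)(k + 3) a_k. The right side vanishes at k = 3, so the series with the parity of 3 terminates at degree 3.
Standard normalization: leading coefficient of T_n is 2^(n-1), so a_3 = 2^2 = 4. Work downward with a_k = (k+1)(k+2) a_{k+2} / ((k - 3)(k + 3)):
  a_1 = (2)(3)(4) / ((1 - 3)(1 + 3)) = 24/(-8) = -3
Hence T_3(x) = 4 x^3 - 3 x.

T_3(x); series = 4 x^3 - 3 x


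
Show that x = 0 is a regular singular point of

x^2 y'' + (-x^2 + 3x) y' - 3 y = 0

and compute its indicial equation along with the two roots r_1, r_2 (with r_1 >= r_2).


Divide by x^2 to reach normal form y'' + P_1(x) y' + P_2(x) y = 0 with P_1(x) = -1 + 3/x and P_2(x) = -3/x^2.
x = 0 is a singular point because the y'-coefficient -1 + 3/x has a pole at x = 0 and the y-coefficient -3/x^2 has a pole at x = 0.
It is a regular singular point because x P_1(x) = p(x) = 3 - x and x^2 P_2(x) = q(x) = -3 are polynomials, hence analytic at x = 0.
p(0) = 3,  q(0) = -3.
Indicial equation: r(r-1) + p(0) r + q(0) = 0, i.e. r^2 + (p(0) - 1) r + q(0) = 0, i.e. r^2 + 2 r - 3 = 0.
Discriminant: (2)^2 - 4(-3) = 16, so r = (-2 ± 4)/2.
Solving: r_1 = 1, r_2 = -3.

indicial: r^2 + 2 r - 3 = 0; roots r_1 = 1, r_2 = -3


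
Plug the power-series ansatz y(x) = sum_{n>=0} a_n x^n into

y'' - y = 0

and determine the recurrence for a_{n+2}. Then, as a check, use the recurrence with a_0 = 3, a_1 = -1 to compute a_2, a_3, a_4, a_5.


Substitute y = sum_n a_n x^n into y'' + (const) y = 0.
y''(x) = sum_{n>=0} (n+2)(n+1) a_{n+2} x^n.
The ODE becomes sum_n [(n+2)(n+1) a_{n+2} - 1 a_n] x^n = 0.
Setting each coefficient to zero gives the recurrence:
  (n+2)(n+1) a_{n+2} - 1 a_n = 0,
  a_{n+2} = 1 / ((n+1)(n+2)) a_n.

Check with a_0 = 3, a_1 = -1 (apply the recurrence for n = 0, 1, 2, 3): a_0 = 3, a_1 = -1, a_2 = 3/2, a_3 = -1/6, a_4 = 1/8, a_5 = -1/120.

a_{n+2} = 1/((n+1)(n+2)) * a_n; check: a_0 = 3, a_1 = -1, a_2 = 3/2, a_3 = -1/6, a_4 = 1/8, a_5 = -1/120


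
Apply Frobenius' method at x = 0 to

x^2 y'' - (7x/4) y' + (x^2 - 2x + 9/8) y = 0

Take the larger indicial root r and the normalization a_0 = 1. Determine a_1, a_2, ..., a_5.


Write in Frobenius form y'' + (p(x)/x) y' + (q(x)/x^2) y = 0:
  p(x) = -7/4,  q(x) = x^2 - 2x + 9/8.
Indicial equation: r(r-1) + (-7/4) r + (9/8) = 0 -> roots r_1 = 9/4, r_2 = 1/2.
Take r = r_1 = 9/4. Let y(x) = x^r sum_{n>=0} a_n x^n with a_0 = 1.
Substitute y = x^r sum a_n x^n and match x^{r+n}. The recurrence is
  D(n) a_n - 2 a_{n-1} + 1 a_{n-2} = 0,  where D(n) = (r+n)(r+n-1) + (-7/4)(r+n) + (9/8).
  a_n = [2 a_{n-1} - 1 a_{n-2}] / D(n).
Since the indicial polynomial factors as (r - r_1)(r - r_2), D(n) = (r_1 + n - r_1)(r_1 + n - r_2) = n(n + 7/4).
Evaluating step by step (a_0 = 1):
  n = 1: D(1) = 1(1 + 7/4) = 11/4; numerator = 2(1) = 2; a_1 = (2)/(11/4) = 8/11
  n = 2: D(2) = 2(2 + 7/4) = 15/2; numerator = 2(8/11) - 1(1) = 5/11; a_2 = (5/11)/(15/2) = 2/33
  n = 3: D(3) = 3(3 + 7/4) = 57/4; numerator = 2(2/33) - 1(8/11) = -20/33; a_3 = (-20/33)/(57/4) = -80/1881
  n = 4: D(4) = 4(4 + 7/4) = 23; numerator = 2(-80/1881) - 1(2/33) = -274/1881; a_4 = (-274/1881)/(23) = -274/43263
  n = 5: D(5) = 5(5 + 7/4) = 135/4; numerator = 2(-274/43263) - 1(-80/1881) = 68/2277; a_5 = (68/2277)/(135/4) = 272/307395

r = 9/4; a_0 = 1; a_1 = 8/11; a_2 = 2/33; a_3 = -80/1881; a_4 = -274/43263; a_5 = 272/307395


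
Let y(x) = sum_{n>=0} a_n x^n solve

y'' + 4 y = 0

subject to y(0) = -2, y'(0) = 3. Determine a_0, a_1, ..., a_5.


Ansatz: y(x) = sum_{n>=0} a_n x^n, so y'(x) = sum_{n>=1} n a_n x^(n-1) and y''(x) = sum_{n>=2} n(n-1) a_n x^(n-2).
Substitute into P(x) y'' + Q(x) y' + R(x) y = 0 with P(x) = 1, Q(x) = 0, R(x) = 4, and match powers of x.
Initial conditions: a_0 = -2, a_1 = 3.
Setting the coefficient of each power of x to zero and solving order by order (substituting the coefficients already found):
  x^0: 2 a_2 + 4 a_0 = 0  ->  2 a_2 = -4 a_0 = 8  ->  a_2 = 4
  x^1: 6 a_3 + 4 a_1 = 0  ->  6 a_3 = -4 a_1 = -12  ->  a_3 = -2
  x^2: 12 a_4 + 4 a_2 = 0  ->  12 a_4 = -4 a_2 = -16  ->  a_4 = -4/3
  x^3: 20 a_5 + 4 a_3 = 0  ->  20 a_5 = -4 a_3 = 8  ->  a_5 = 2/5
Truncated series: y(x) = -2 + 3 x + 4 x^2 - 2 x^3 - (4/3) x^4 + (2/5) x^5 + O(x^6).

a_0 = -2; a_1 = 3; a_2 = 4; a_3 = -2; a_4 = -4/3; a_5 = 2/5


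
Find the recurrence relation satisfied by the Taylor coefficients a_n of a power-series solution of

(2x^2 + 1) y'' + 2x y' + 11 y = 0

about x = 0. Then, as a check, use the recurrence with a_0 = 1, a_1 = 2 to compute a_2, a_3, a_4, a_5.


Substitute y = sum_n a_n x^n.
(1 + 2 x^2) y'' contributes (n+2)(n+1) a_{n+2} + 2 n(n-1) a_n at x^n.
2 x y'(x) contributes 2 n a_n at x^n.
11 y(x) contributes 11 a_n at x^n.
Matching x^n: (n+2)(n+1) a_{n+2} + (2 n(n-1) + 2 n + 11) a_n = 0.
Thus a_{n+2} = (-2 n(n-1) - 2 n - 11) / ((n+1)(n+2)) * a_n.

Check with a_0 = 1, a_1 = 2 (apply the recurrence for n = 0, 1, 2, 3): a_0 = 1, a_1 = 2, a_2 = -11/2, a_3 = -13/3, a_4 = 209/24, a_5 = 377/60.

a_(n+2) = (-2 n(n-1) - 2 n - 11) / ((n+1)(n+2)) * a_n; check: a_0 = 1, a_1 = 2, a_2 = -11/2, a_3 = -13/3, a_4 = 209/24, a_5 = 377/60
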